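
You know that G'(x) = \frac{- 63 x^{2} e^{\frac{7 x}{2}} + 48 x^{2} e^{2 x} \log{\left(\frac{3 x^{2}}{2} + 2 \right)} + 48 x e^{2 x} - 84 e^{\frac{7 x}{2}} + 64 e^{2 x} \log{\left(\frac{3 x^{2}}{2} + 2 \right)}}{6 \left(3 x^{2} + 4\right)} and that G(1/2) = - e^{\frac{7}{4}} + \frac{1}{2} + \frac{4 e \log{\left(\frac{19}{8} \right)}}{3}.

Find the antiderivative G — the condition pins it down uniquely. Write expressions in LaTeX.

G(x) = \left(- e^{\frac{3 x}{2}} + \frac{4 \log{\left(\frac{3 x^{2}}{2} + 2 \right)}}{3}\right) e^{2 x} + \frac{1}{2}

G'(x) has the shape u'v + uv' for u = - e^{\frac{3 x}{2}} + \frac{4 \log{\left(\frac{3 x^{2}}{2} + 2 \right)}}{3} and v = e^{2 x} — it is the derivative of the product u*v.
A general antiderivative is \left(- e^{\frac{3 x}{2}} + \frac{4 \log{\left(\frac{3 x^{2}}{2} + 2 \right)}}{3}\right) e^{2 x} + C.
The condition gives C = - e^{\frac{7}{4}} + \frac{1}{2} + \frac{4 e \log{\left(\frac{19}{8} \right)}}{3} - (- e^{\frac{7}{4}} + \frac{4 e \log{\left(\frac{19}{8} \right)}}{3}) = \frac{1}{2}.
So G(x) = \left(- e^{\frac{3 x}{2}} + \frac{4 \log{\left(\frac{3 x^{2}}{2} + 2 \right)}}{3}\right) e^{2 x} + \frac{1}{2}.
Check: d/dx[\left(- e^{\frac{3 x}{2}} + \frac{4 \log{\left(\frac{3 x^{2}}{2} + 2 \right)}}{3}\right) e^{2 x} + \frac{1}{2}] = \frac{- 63 x^{2} e^{\frac{7 x}{2}} + 48 x^{2} e^{2 x} \log{\left(\frac{3 x^{2}}{2} + 2 \right)} + 48 x e^{2 x} - 84 e^{\frac{7 x}{2}} + 64 e^{2 x} \log{\left(\frac{3 x^{2}}{2} + 2 \right)}}{18 x^{2} + 24}, which equals G'(x).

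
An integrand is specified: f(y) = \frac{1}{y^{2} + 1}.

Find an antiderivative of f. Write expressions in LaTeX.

Since d/dy undoes antidifferentiation here, F'(y) = f(y) is required of F(y).
Check: d/dy[\operatorname{atan}{\left(y \right)}] = \frac{1}{y^{2} + 1} = f(y).

An antiderivative is F(y) = \operatorname{atan}{\left(y \right)}.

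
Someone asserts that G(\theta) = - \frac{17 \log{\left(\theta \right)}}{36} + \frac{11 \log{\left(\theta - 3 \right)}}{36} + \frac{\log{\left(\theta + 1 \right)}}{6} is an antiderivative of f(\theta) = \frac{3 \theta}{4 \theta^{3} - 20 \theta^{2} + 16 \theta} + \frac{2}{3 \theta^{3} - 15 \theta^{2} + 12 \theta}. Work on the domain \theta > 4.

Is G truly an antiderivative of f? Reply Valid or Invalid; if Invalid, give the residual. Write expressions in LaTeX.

Invalid: d/d\theta[G] - f = \frac{- 9 \theta^{2} - 3 \theta + 46}{6 \theta^{5} - 42 \theta^{4} + 66 \theta^{3} + 42 \theta^{2} - 72 \theta}, which is not 0.

d/d\theta[G] = \frac{9 \theta + 17}{12 \theta^{3} - 24 \theta^{2} - 36 \theta}
d/d\theta[G] - f(\theta) = \frac{- 9 \theta^{2} - 3 \theta + 46}{6 \theta^{5} - 42 \theta^{4} + 66 \theta^{3} + 42 \theta^{2} - 72 \theta} != 0.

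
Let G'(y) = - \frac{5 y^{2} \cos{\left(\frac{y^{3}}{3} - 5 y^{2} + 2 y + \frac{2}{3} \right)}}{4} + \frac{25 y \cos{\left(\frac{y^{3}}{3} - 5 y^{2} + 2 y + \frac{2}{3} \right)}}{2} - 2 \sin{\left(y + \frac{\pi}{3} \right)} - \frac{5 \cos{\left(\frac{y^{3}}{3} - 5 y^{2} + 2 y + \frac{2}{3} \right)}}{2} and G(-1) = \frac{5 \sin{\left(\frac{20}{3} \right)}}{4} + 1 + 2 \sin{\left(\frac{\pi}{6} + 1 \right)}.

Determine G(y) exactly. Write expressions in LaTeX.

G(y) = \frac{- 5 \sin{\left(\frac{y^{3}}{3} - 5 y^{2} + 2 y + \frac{2}{3} \right)} + 8 \cos{\left(y + \frac{\pi}{3} \right)} + 4}{4}

The integrand splits into summands that can be handled one at a time.
A general antiderivative is - \frac{5 \sin{\left(\frac{y^{3}}{3} - 5 y^{2} + 2 y + \frac{2}{3} \right)}}{4} + 2 \cos{\left(y + \frac{\pi}{3} \right)} + C.
The condition gives C = \frac{5 \sin{\left(\frac{20}{3} \right)}}{4} + 1 + 2 \sin{\left(\frac{\pi}{6} + 1 \right)} - (\frac{5 \sin{\left(\frac{20}{3} \right)}}{4} + 2 \sin{\left(\frac{\pi}{6} + 1 \right)}) = 1.
So G(y) = \frac{- 5 \sin{\left(\frac{y^{3}}{3} - 5 y^{2} + 2 y + \frac{2}{3} \right)} + 8 \cos{\left(y + \frac{\pi}{3} \right)} + 4}{4}.
Check: d/dy[\frac{- 5 \sin{\left(\frac{y^{3}}{3} - 5 y^{2} + 2 y + \frac{2}{3} \right)} + 8 \cos{\left(y + \frac{\pi}{3} \right)} + 4}{4}] = - \frac{5 y^{2} \cos{\left(\frac{y^{3}}{3} - 5 y^{2} + 2 y + \frac{2}{3} \right)}}{4} + \frac{25 y \cos{\left(\frac{y^{3}}{3} - 5 y^{2} + 2 y + \frac{2}{3} \right)}}{2} - 2 \sin{\left(y + \frac{\pi}{3} \right)} - \frac{5 \cos{\left(\frac{y^{3}}{3} - 5 y^{2} + 2 y + \frac{2}{3} \right)}}{2} = G'(y).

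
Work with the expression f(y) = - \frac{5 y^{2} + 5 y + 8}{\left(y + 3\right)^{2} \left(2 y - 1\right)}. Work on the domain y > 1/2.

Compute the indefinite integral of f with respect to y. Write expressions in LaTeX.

Factor the denominator (\left(y + 3\right)^{2} \left(2 y - 1\right)) and decompose: f = - \frac{47}{49 \left(2 y - 1\right)} - \frac{99}{49 \left(y + 3\right)} + \frac{38}{7 \left(y + 3\right)^{2}}; each piece integrates to a log, atan, or power term.
Check: d/dy[\frac{- 47 \left(y + 3\right) \log{\left(y - \frac{1}{2} \right)} - 198 \left(y + 3\right) \log{\left(y + 3 \right)} - 532}{98 \left(y + 3\right)}] = \frac{- 5 y^{2} - 5 y - 8}{2 y^{3} + 11 y^{2} + 12 y - 9}, which equals f(y).

F(y) = \frac{- 47 \left(y + 3\right) \log{\left(y - \frac{1}{2} \right)} - 198 \left(y + 3\right) \log{\left(y + 3 \right)} - 532}{98 \left(y + 3\right)} + C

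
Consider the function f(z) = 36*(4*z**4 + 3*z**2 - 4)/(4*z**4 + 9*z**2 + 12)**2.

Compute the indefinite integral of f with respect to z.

F(z) = -2*z/(2*z**4/3 + 3*z**2/2 + 2) + C

Recognize the product-rule pattern: f = u'v + uv' with u = -2*z, v = 1/(2*z**4/3 + 3*z**2/2 + 2), so integration by parts undoes it.
Check: d/dz[-2*z/(2*z**4/3 + 3*z**2/2 + 2)] = (144*z**4 + 108*z**2 - 144)/(16*z**8 + 72*z**6 + 177*z**4 + 216*z**2 + 144), which equals f(z).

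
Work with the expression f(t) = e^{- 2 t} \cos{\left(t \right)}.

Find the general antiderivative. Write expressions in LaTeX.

Any candidate F(t) must reproduce f(t) exactly when differentiated.
Check: d/dt[- \frac{\left(- \sin{\left(t \right)} + 2 \cos{\left(t \right)}\right) e^{- 2 t}}{5}] = e^{- 2 t} \cos{\left(t \right)} = f(t).

F(t) = - \frac{\left(- \sin{\left(t \right)} + 2 \cos{\left(t \right)}\right) e^{- 2 t}}{5} + C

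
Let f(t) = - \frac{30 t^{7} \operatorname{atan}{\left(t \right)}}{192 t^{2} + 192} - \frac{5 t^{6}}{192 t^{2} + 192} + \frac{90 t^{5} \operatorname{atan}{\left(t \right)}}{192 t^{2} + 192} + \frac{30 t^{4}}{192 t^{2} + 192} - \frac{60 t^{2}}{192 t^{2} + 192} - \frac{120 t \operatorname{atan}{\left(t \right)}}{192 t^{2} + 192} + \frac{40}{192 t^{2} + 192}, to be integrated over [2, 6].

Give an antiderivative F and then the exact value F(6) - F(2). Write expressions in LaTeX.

Antiderivative: F(t) = - \frac{5 \left(t^{2} - 2\right)^{3} \operatorname{atan}{\left(t \right)}}{192}; value = - \frac{24565 \operatorname{atan}{\left(6 \right)}}{24} + \frac{5 \operatorname{atan}{\left(2 \right)}}{24}

Recognize the product-rule pattern: f = u'v + uv' with u = - \frac{5 \left(\frac{t^{2}}{4} - \frac{1}{2}\right)^{3}}{3}, v = \operatorname{atan}{\left(t \right)}, so integration by parts undoes it.
F(t) = - \frac{5 \left(t^{2} - 2\right)^{3} \operatorname{atan}{\left(t \right)}}{192} is an antiderivative of f.
Check: d/dt[- \frac{5 \left(t^{2} - 2\right)^{3} \operatorname{atan}{\left(t \right)}}{192}] = \frac{- 30 t^{7} \operatorname{atan}{\left(t \right)} - 5 t^{6} + 90 t^{5} \operatorname{atan}{\left(t \right)} + 30 t^{4} - 60 t^{2} - 120 t \operatorname{atan}{\left(t \right)} + 40}{192 t^{2} + 192}, which equals f(t).
F(6) = - \frac{24565 \operatorname{atan}{\left(6 \right)}}{24}; F(2) = - \frac{5 \operatorname{atan}{\left(2 \right)}}{24}.
Integral = F(6) - F(2) = - \frac{24565 \operatorname{atan}{\left(6 \right)}}{24} + \frac{5 \operatorname{atan}{\left(2 \right)}}{24}.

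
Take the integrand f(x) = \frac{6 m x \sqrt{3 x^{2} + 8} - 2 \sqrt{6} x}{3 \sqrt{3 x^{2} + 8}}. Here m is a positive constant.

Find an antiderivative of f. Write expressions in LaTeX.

An antiderivative is F(x) = m x^{2} - \frac{4 \sqrt{\frac{x^{2}}{2} + \frac{4}{3}}}{3}.

A first test for any F(x): its x-derivative must equal f(x) identically.
Check: d/dx[m x^{2} - \frac{4 \sqrt{\frac{x^{2}}{2} + \frac{4}{3}}}{3}] = \frac{6 m x \sqrt{3 x^{2} + 8} - 2 \sqrt{6} x}{3 \sqrt{3 x^{2} + 8}} = f(x).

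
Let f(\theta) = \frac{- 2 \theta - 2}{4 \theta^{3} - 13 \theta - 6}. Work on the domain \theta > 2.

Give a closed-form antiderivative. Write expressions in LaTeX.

An antiderivative is F(\theta) = - \frac{6 \log{\left(\theta - 2 \right)}}{35} + \frac{\log{\left(\theta + \frac{1}{2} \right)}}{10} + \frac{\log{\left(\theta + \frac{3}{2} \right)}}{14}.

Factor the denominator (\left(\theta - 2\right) \left(2 \theta + 1\right) \left(2 \theta + 3\right)) and decompose: f = \frac{1}{7 \left(2 \theta + 3\right)} + \frac{1}{5 \left(2 \theta + 1\right)} - \frac{6}{35 \left(\theta - 2\right)}; each piece integrates to a log, atan, or power term.
Check: d/d\theta[- \frac{6 \log{\left(\theta - 2 \right)}}{35} + \frac{\log{\left(\theta + \frac{1}{2} \right)}}{10} + \frac{\log{\left(\theta + \frac{3}{2} \right)}}{14}] = \frac{- 2 \theta - 2}{4 \theta^{3} - 13 \theta - 6} = f(\theta).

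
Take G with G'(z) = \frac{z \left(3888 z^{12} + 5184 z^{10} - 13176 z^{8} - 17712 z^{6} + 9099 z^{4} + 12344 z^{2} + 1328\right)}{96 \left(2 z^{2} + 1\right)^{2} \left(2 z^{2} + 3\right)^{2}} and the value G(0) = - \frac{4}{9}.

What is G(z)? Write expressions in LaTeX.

A first test for any G(z): its z-derivative must equal the given G'(z).
A general antiderivative is \left(\frac{3 z^{2}}{4} - 1\right)^{3} + \frac{5}{3 \left(2 z^{2} + 1\right) \left(2 z^{2} + 3\right)} + C.
The condition gives C = - \frac{4}{9} - (- \frac{4}{9}) = 0.
So G(z) = \frac{3 \left(2 z^{2} + 1\right) \left(2 z^{2} + 3\right) \left(3 z^{2} - 4\right)^{3} + 320}{192 \left(2 z^{2} + 1\right) \left(2 z^{2} + 3\right)}.
Check: d/dz[\frac{3 \left(2 z^{2} + 1\right) \left(2 z^{2} + 3\right) \left(3 z^{2} - 4\right)^{3} + 320}{192 \left(2 z^{2} + 1\right) \left(2 z^{2} + 3\right)}] = \frac{3888 z^{13} + 5184 z^{11} - 13176 z^{9} - 17712 z^{7} + 9099 z^{5} + 12344 z^{3} + 1328 z}{1536 z^{8} + 6144 z^{6} + 8448 z^{4} + 4608 z^{2} + 864}, which equals G'(z).

G(z) = \frac{3 \left(2 z^{2} + 1\right) \left(2 z^{2} + 3\right) \left(3 z^{2} - 4\right)^{3} + 320}{192 \left(2 z^{2} + 1\right) \left(2 z^{2} + 3\right)}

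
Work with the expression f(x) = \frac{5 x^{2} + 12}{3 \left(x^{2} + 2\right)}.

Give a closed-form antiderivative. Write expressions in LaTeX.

An antiderivative is F(x) = \frac{5 x}{3} + \frac{\sqrt{2} \operatorname{atan}{\left(\frac{\sqrt{2} x}{2} \right)}}{3}.

Differentiate the proposed F(x) back; it has to land on f(x) exactly.
Check: d/dx[\frac{5 x}{3} + \frac{\sqrt{2} \operatorname{atan}{\left(\frac{\sqrt{2} x}{2} \right)}}{3}] = \frac{5 x^{2} + 12}{3 x^{2} + 6}, which equals f(x).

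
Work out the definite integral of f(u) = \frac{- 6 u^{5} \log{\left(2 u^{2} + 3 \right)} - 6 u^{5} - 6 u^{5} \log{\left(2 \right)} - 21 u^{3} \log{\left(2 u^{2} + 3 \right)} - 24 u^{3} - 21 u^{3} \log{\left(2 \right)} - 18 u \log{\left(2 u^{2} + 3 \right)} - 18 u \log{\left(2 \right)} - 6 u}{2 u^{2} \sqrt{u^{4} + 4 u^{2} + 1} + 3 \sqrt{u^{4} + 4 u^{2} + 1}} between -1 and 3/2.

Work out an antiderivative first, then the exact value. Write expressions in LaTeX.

Recognize the product-rule pattern: f = v'r + vr' with v = - \frac{3 \sqrt{u^{4} + 4 u^{2} + 1}}{2}, r = \log{\left(4 u^{2} + 6 \right)}, so integration by parts undoes it.
F(u) = - \frac{3 \sqrt{u^{4} + 4 u^{2} + 1} \log{\left(4 u^{2} + 6 \right)}}{2} is an antiderivative of f.
Check: d/du[- \frac{3 \sqrt{u^{4} + 4 u^{2} + 1} \log{\left(4 u^{2} + 6 \right)}}{2}] = \frac{- 6 u^{5} \log{\left(2 u^{2} + 3 \right)} - 6 u^{5} - 6 u^{5} \log{\left(2 \right)} - 21 u^{3} \log{\left(2 u^{2} + 3 \right)} - 24 u^{3} - 21 u^{3} \log{\left(2 \right)} - 18 u \log{\left(2 u^{2} + 3 \right)} - 18 u \log{\left(2 \right)} - 6 u}{2 u^{2} \sqrt{u^{4} + 4 u^{2} + 1} + 3 \sqrt{u^{4} + 4 u^{2} + 1}} = f(u).
F(3/2) = - \frac{3 \sqrt{241} \log{\left(15 \right)}}{8}; F(-1) = - \frac{3 \sqrt{6} \log{\left(10 \right)}}{2}.
Integral = F(3/2) - F(-1) = - \frac{3 \sqrt{241} \log{\left(15 \right)}}{8} + \frac{3 \sqrt{6} \log{\left(10 \right)}}{2}.

Antiderivative: F(u) = - \frac{3 \sqrt{u^{4} + 4 u^{2} + 1} \log{\left(4 u^{2} + 6 \right)}}{2}; value = - \frac{3 \sqrt{241} \log{\left(15 \right)}}{8} + \frac{3 \sqrt{6} \log{\left(10 \right)}}{2}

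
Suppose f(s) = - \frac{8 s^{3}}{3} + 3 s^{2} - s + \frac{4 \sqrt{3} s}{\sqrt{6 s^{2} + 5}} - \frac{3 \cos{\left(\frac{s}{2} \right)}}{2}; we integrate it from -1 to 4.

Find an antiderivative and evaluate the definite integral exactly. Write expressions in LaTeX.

Integrate term by term and add the pieces.
F(s) = - \frac{2 s^{4}}{3} + s^{3} - \frac{s^{2}}{2} + 2 \sqrt{2 s^{2} + \frac{5}{3}} - 3 \sin{\left(\frac{s}{2} \right)} is an antiderivative of f.
Check: d/ds[- \frac{2 s^{4}}{3} + s^{3} - \frac{s^{2}}{2} + 2 \sqrt{2 s^{2} + \frac{5}{3}} - 3 \sin{\left(\frac{s}{2} \right)}] = \frac{- 16 s^{3} \sqrt{6 s^{2} + 5} + 18 s^{2} \sqrt{6 s^{2} + 5} - 6 s \sqrt{6 s^{2} + 5} + 24 \sqrt{3} s - 9 \sqrt{6 s^{2} + 5} \cos{\left(\frac{s}{2} \right)}}{6 \sqrt{6 s^{2} + 5}}, which equals f(s).
F(4) = - \frac{344}{3} - 3 \sin{\left(2 \right)} + \frac{2 \sqrt{303}}{3}; F(-1) = - \frac{13}{6} + 3 \sin{\left(\frac{1}{2} \right)} + \frac{2 \sqrt{33}}{3}.
Integral = F(4) - F(-1) = - \frac{225}{2} - \frac{2 \sqrt{33}}{3} - 3 \sin{\left(2 \right)} - 3 \sin{\left(\frac{1}{2} \right)} + \frac{2 \sqrt{303}}{3}.

Antiderivative: F(s) = - \frac{2 s^{4}}{3} + s^{3} - \frac{s^{2}}{2} + 2 \sqrt{2 s^{2} + \frac{5}{3}} - 3 \sin{\left(\frac{s}{2} \right)}; value = - \frac{225}{2} - \frac{2 \sqrt{33}}{3} - 3 \sin{\left(2 \right)} - 3 \sin{\left(\frac{1}{2} \right)} + \frac{2 \sqrt{303}}{3}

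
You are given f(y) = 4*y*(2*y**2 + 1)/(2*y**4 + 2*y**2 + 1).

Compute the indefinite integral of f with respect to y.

F(y) = log(y**4 + y**2 + 1/2) + C

The substitution u = y**4 + y**2 + 1/2 works: f is exactly (dF/du)*(du/dy) for that inner function.
Check: d/dy[log(y**4 + y**2 + 1/2)] = (8*y**3 + 4*y)/(2*y**4 + 2*y**2 + 1), which equals f(y).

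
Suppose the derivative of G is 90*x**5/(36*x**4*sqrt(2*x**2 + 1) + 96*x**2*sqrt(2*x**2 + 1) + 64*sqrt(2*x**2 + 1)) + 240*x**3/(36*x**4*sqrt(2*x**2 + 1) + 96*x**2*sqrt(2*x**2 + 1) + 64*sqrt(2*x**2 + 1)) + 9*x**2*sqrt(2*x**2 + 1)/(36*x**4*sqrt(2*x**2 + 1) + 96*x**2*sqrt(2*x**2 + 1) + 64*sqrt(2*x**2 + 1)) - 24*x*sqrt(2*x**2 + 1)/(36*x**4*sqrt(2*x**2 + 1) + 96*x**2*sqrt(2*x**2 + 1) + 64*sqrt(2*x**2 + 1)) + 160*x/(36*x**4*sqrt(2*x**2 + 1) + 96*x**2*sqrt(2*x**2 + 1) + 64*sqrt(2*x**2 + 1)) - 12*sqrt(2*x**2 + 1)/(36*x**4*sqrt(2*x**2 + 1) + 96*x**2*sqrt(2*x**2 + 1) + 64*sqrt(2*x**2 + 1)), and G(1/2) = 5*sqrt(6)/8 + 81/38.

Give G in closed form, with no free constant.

G(x) = (24*x**2 - 3*x + 5*sqrt(2*x**2 + 1)*(3*x**2 + 4) + 36)/(4*(3*x**2 + 4))

Integrate term by term and add the pieces.
A general antiderivative is (1 - 3*x/4)/(3*x**2 + 4) + 5*sqrt(2*x**2 + 1)/4 + C.
The condition gives C = 5*sqrt(6)/8 + 81/38 - (5/38 + 5*sqrt(6)/8) = 2.
So G(x) = (24*x**2 - 3*x + 5*sqrt(2*x**2 + 1)*(3*x**2 + 4) + 36)/(4*(3*x**2 + 4)).
Check: d/dx[(24*x**2 - 3*x + 5*sqrt(2*x**2 + 1)*(3*x**2 + 4) + 36)/(4*(3*x**2 + 4))] = (90*x**5 + 240*x**3 + 9*x**2*sqrt(2*x**2 + 1) - 24*x*sqrt(2*x**2 + 1) + 160*x - 12*sqrt(2*x**2 + 1))/(36*x**4*sqrt(2*x**2 + 1) + 96*x**2*sqrt(2*x**2 + 1) + 64*sqrt(2*x**2 + 1)), which equals G'(x).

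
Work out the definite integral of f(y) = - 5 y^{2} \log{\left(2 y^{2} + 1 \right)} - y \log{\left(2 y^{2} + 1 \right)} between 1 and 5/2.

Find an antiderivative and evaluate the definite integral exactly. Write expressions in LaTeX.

Antiderivative: F(y) = \frac{40 y^{3} + 6 y^{2} \left(- 10 y - 3\right) \log{\left(2 y^{2} + 1 \right)} + 18 y^{2} - 60 y - 9 \log{\left(y^{2} + \frac{1}{2} \right)} + 30 \sqrt{2} \operatorname{atan}{\left(\sqrt{2} y \right)}}{36}; value = - \frac{175 \log{\left(\frac{27}{2} \right)}}{6} - \frac{5 \sqrt{2} \operatorname{atan}{\left(\sqrt{2} \right)}}{6} - \frac{\log{\left(\frac{27}{4} \right)}}{4} + \frac{\log{\left(\frac{3}{2} \right)}}{4} + \frac{5 \sqrt{2} \operatorname{atan}{\left(\frac{5 \sqrt{2}}{2} \right)}}{6} + \frac{13 \log{\left(3 \right)}}{6} + \frac{131}{8}

The integrand splits into summands that can be handled one at a time.
F(y) = \frac{40 y^{3} + 6 y^{2} \left(- 10 y - 3\right) \log{\left(2 y^{2} + 1 \right)} + 18 y^{2} - 60 y - 9 \log{\left(y^{2} + \frac{1}{2} \right)} + 30 \sqrt{2} \operatorname{atan}{\left(\sqrt{2} y \right)}}{36} is an antiderivative of f.
Check: d/dy[\frac{40 y^{3} + 6 y^{2} \left(- 10 y - 3\right) \log{\left(2 y^{2} + 1 \right)} + 18 y^{2} - 60 y - 9 \log{\left(y^{2} + \frac{1}{2} \right)} + 30 \sqrt{2} \operatorname{atan}{\left(\sqrt{2} y \right)}}{36}] = - 5 y^{2} \log{\left(2 y^{2} + 1 \right)} - y \log{\left(2 y^{2} + 1 \right)} = f(y).
F(5/2) = - \frac{175 \log{\left(\frac{27}{2} \right)}}{6} - \frac{\log{\left(\frac{27}{4} \right)}}{4} + \frac{5 \sqrt{2} \operatorname{atan}{\left(\frac{5 \sqrt{2}}{2} \right)}}{6} + \frac{1175}{72}; F(1) = - \frac{13 \log{\left(3 \right)}}{6} - \frac{\log{\left(\frac{3}{2} \right)}}{4} - \frac{1}{18} + \frac{5 \sqrt{2} \operatorname{atan}{\left(\sqrt{2} \right)}}{6}.
Integral = F(5/2) - F(1) = - \frac{175 \log{\left(\frac{27}{2} \right)}}{6} - \frac{5 \sqrt{2} \operatorname{atan}{\left(\sqrt{2} \right)}}{6} - \frac{\log{\left(\frac{27}{4} \right)}}{4} + \frac{\log{\left(\frac{3}{2} \right)}}{4} + \frac{5 \sqrt{2} \operatorname{atan}{\left(\frac{5 \sqrt{2}}{2} \right)}}{6} + \frac{13 \log{\left(3 \right)}}{6} + \frac{131}{8}.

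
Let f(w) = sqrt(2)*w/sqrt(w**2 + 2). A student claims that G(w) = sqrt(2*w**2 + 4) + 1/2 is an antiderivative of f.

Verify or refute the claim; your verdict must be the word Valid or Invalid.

d/dw[G] = sqrt(2)*w/sqrt(w**2 + 2)
This equals f(w) exactly, so the claim holds.

Valid - differentiating G returns exactly f.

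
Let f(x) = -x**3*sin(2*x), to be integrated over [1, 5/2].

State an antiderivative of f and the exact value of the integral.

An antiderivative F(x) passes only if d/dx[F] lands on f(x) exactly.
F(x) = (4*x**3*cos(2*x) - 6*x**2*sin(2*x) - 6*x*cos(2*x) + 3*sin(2*x))/8 is an antiderivative of f.
Check: d/dx[(4*x**3*cos(2*x) - 6*x**2*sin(2*x) - 6*x*cos(2*x) + 3*sin(2*x))/8] = -x**3*sin(2*x) = f(x).
F(5/2) = 95*cos(5)/16 - 69*sin(5)/16; F(1) = -3*sin(2)/8 - cos(2)/4.
Integral = F(5/2) - F(1) = cos(2)/4 + 3*sin(2)/8 + 95*cos(5)/16 - 69*sin(5)/16.

Antiderivative: F(x) = (4*x**3*cos(2*x) - 6*x**2*sin(2*x) - 6*x*cos(2*x) + 3*sin(2*x))/8; value = cos(2)/4 + 3*sin(2)/8 + 95*cos(5)/16 - 69*sin(5)/16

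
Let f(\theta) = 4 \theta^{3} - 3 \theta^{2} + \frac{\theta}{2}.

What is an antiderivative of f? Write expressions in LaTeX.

An antiderivative is F(\theta) = \theta^{4} - \theta^{3} + \frac{\theta^{2}}{4}.

The substitution u = - \theta^{2} + \frac{\theta}{2} works: f is exactly (dF/du)*(du/d\theta) for that inner function.
Check: d/d\theta[\theta^{4} - \theta^{3} + \frac{\theta^{2}}{4}] = 4 \theta^{3} - 3 \theta^{2} + \frac{\theta}{2} = f(\theta).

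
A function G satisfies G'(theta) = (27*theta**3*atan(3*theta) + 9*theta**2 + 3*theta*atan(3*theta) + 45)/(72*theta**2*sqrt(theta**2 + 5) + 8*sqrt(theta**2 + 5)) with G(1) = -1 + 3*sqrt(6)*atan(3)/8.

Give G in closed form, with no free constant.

G(theta) = 3*sqrt(theta**2 + 5)*atan(3*theta)/8 - 1

Recognize the product-rule pattern: G'(theta) = u'v + uv' with u = 3*sqrt(theta**2 + 5)/8, v = atan(3*theta), so integration by parts undoes it.
A general antiderivative is 3*sqrt(theta**2 + 5)*atan(3*theta)/8 + C.
The condition gives C = -1 + 3*sqrt(6)*atan(3)/8 - (3*sqrt(6)*atan(3)/8) = -1.
So G(theta) = 3*sqrt(theta**2 + 5)*atan(3*theta)/8 - 1.
Check: d/dtheta[3*sqrt(theta**2 + 5)*atan(3*theta)/8 - 1] = (27*theta**3*atan(3*theta) + 9*theta**2 + 3*theta*atan(3*theta) + 45)/(72*theta**2*sqrt(theta**2 + 5) + 8*sqrt(theta**2 + 5)) = G'(theta).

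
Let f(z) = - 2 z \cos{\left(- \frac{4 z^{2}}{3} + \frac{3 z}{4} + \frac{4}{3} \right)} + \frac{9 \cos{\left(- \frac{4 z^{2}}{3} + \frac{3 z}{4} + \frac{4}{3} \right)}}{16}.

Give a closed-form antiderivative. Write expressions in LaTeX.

An antiderivative is F(z) = \frac{3 \sin{\left(- \frac{4 z^{2}}{3} + \frac{3 z}{4} + \frac{4}{3} \right)}}{4}.

The substitution u = - \frac{4 z^{2}}{3} + \frac{3 z}{4} + \frac{4}{3} works: f is exactly (dF/du)*(du/dz) for that inner function.
Check: d/dz[\frac{3 \sin{\left(- \frac{4 z^{2}}{3} + \frac{3 z}{4} + \frac{4}{3} \right)}}{4}] = - 2 z \cos{\left(- \frac{4 z^{2}}{3} + \frac{3 z}{4} + \frac{4}{3} \right)} + \frac{9 \cos{\left(- \frac{4 z^{2}}{3} + \frac{3 z}{4} + \frac{4}{3} \right)}}{16} = f(z).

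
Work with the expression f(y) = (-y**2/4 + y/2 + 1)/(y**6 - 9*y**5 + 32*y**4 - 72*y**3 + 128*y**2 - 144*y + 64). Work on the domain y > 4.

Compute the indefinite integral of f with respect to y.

The denominator factors as 4*(y - 4)*(y - 2)**2*(y - 1)*(y**2 + 4); partial fractions split f into directly integrable pieces: -(y + 4)/(160*(y**2 + 4)) - 1/(12*(y - 1)) + 3/(32*(y - 2)) - 1/(16*(y - 2)**2) - 1/(240*(y - 4)).
Check: d/dy[-log(y - 4)/240 + 3*log(y - 2)/32 - log(y - 1)/12 - log(y**2 + 4)/320 - atan(y/2)/80 + 1/(16*y - 32)] = (-y**2 + 2*y + 4)/(4*y**6 - 36*y**5 + 128*y**4 - 288*y**3 + 512*y**2 - 576*y + 256), which equals f(y).

F(y) = -log(y - 4)/240 + 3*log(y - 2)/32 - log(y - 1)/12 - log(y**2 + 4)/320 - atan(y/2)/80 + 1/(16*y - 32) + C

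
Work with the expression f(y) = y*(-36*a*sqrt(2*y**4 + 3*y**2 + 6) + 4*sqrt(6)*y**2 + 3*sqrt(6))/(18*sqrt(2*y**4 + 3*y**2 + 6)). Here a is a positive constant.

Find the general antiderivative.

F(y) = (-18*a*y**2 + sqrt(6)*sqrt(2*y**4 + 3*y**2 + 6))/18 + C

Whatever form F(y) takes, F'(y) = f(y) is non-negotiable.
Check: d/dy[(-18*a*y**2 + sqrt(6)*sqrt(2*y**4 + 3*y**2 + 6))/18] = (-36*a*y*sqrt(2*y**4 + 3*y**2 + 6) + 4*sqrt(6)*y**3 + 3*sqrt(6)*y)/(18*sqrt(2*y**4 + 3*y**2 + 6)), which equals f(y).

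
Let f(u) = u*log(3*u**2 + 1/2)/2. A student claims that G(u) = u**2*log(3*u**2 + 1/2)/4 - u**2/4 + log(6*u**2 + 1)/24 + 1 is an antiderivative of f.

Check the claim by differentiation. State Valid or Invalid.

Valid - differentiating G returns exactly f.

d/du[G] = u*log(3*u**2 + 1/2)/2
This equals f(u) exactly, so the claim holds.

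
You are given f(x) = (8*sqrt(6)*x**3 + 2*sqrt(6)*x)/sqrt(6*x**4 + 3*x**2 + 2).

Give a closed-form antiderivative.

f matches the chain-rule pattern g'(h)*h' with inner function h(x) = x**4 + x**2/2 + 1/3; substituting u = h(x) collapses the integral.
Check: d/dx[4*sqrt(x**4 + x**2/2 + 1/3)] = (8*sqrt(6)*x**3 + 2*sqrt(6)*x)/sqrt(6*x**4 + 3*x**2 + 2) = f(x).

An antiderivative is F(x) = 4*sqrt(x**4 + x**2/2 + 1/3).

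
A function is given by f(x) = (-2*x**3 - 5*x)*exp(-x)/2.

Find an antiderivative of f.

An antiderivative is F(x) = (2*x**3 + 6*x**2 + 17*x + 17)*exp(-x)/2.

Recognize the product-rule pattern: f = u'v + uv' with u = x**3 + 3*x**2 + 17*x/2 + 17/2, v = exp(-x), so integration by parts undoes it.
Check: d/dx[(2*x**3 + 6*x**2 + 17*x + 17)*exp(-x)/2] = (-2*x**3 - 5*x)*exp(-x)/2 = f(x).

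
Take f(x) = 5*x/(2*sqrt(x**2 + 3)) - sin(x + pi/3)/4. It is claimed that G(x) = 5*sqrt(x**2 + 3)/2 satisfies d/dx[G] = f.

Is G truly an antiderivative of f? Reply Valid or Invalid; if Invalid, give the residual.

Invalid: d/dx[G] - f = sin(x + pi/3)/4, which is not 0.

d/dx[G] = 5*x/(2*sqrt(x**2 + 3))
d/dx[G] - f(x) = sin(x + pi/3)/4 != 0.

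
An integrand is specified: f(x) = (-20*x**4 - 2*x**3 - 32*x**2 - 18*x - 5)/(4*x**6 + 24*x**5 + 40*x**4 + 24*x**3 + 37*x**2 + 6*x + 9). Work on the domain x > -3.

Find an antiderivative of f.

An antiderivative is F(x) = (20*x**2 + x + 13)/(4*x**3 + 12*x**2 + 2*x + 6).

For F(x) to be correct the identity F'(x) - f(x) = 0 must hold.
Check: d/dx[(20*x**2 + x + 13)/(4*x**3 + 12*x**2 + 2*x + 6)] = (-20*x**4 - 2*x**3 - 32*x**2 - 18*x - 5)/(4*x**6 + 24*x**5 + 40*x**4 + 24*x**3 + 37*x**2 + 6*x + 9) = f(x).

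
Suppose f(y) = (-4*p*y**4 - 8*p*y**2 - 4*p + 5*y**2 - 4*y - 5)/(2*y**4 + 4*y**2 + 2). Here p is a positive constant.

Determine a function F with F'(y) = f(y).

An antiderivative is F(y) = -2*p*y + (1 - 5*y/2)/(y**2 + 1).

A first test for any F(y): its y-derivative must equal f(y) identically.
Check: d/dy[-2*p*y + (1 - 5*y/2)/(y**2 + 1)] = (-4*p*y**4 - 8*p*y**2 - 4*p + 5*y**2 - 4*y - 5)/(2*y**4 + 4*y**2 + 2) = f(y).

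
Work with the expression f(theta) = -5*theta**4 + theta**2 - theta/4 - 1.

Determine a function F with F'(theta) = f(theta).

Integrate term by term and add the pieces.
Check: d/dtheta[-theta**5 + theta**3/3 - theta**2/8 - theta] = -5*theta**4 + theta**2 - theta/4 - 1 = f(theta).

An antiderivative is F(theta) = -theta**5 + theta**3/3 - theta**2/8 - theta.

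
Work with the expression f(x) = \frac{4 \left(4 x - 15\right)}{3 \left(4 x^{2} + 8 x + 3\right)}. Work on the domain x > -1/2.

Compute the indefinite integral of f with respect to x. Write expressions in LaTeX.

Factor the denominator (3 \left(2 x + 1\right) \left(2 x + 3\right)) and decompose: f = \frac{14}{2 x + 3} - \frac{34}{3 \left(2 x + 1\right)}; each piece integrates to a log, atan, or power term.
Check: d/dx[\frac{- 17 \log{\left(x + \frac{1}{2} \right)} + 21 \log{\left(x + \frac{3}{2} \right)}}{3}] = \frac{16 x - 60}{12 x^{2} + 24 x + 9}, which equals f(x).

F(x) = \frac{- 17 \log{\left(x + \frac{1}{2} \right)} + 21 \log{\left(x + \frac{3}{2} \right)}}{3} + C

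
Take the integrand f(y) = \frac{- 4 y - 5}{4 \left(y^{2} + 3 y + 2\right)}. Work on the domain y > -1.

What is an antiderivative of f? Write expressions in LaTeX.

Factor the denominator (4 \left(y + 1\right) \left(y + 2\right)) and decompose: f = - \frac{3}{4 \left(y + 2\right)} - \frac{1}{4 \left(y + 1\right)}; each piece integrates to a log, atan, or power term.
Check: d/dy[- \frac{\log{\left(y + 1 \right)}}{4} - \frac{3 \log{\left(y + 2 \right)}}{4}] = \frac{- 4 y - 5}{4 y^{2} + 12 y + 8}, which equals f(y).

An antiderivative is F(y) = - \frac{\log{\left(y + 1 \right)}}{4} - \frac{3 \log{\left(y + 2 \right)}}{4}.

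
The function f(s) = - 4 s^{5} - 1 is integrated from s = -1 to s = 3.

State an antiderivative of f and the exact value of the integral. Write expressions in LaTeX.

Check any antiderivative F(s) by computing F'(s) and comparing it with f(s).
F(s) = \frac{s \left(- 2 s^{5} - 3\right)}{3} is an antiderivative of f.
Check: d/ds[\frac{s \left(- 2 s^{5} - 3\right)}{3}] = - 4 s^{5} - 1 = f(s).
F(3) = -489; F(-1) = \frac{1}{3}.
Integral = F(3) - F(-1) = - \frac{1468}{3}.

Antiderivative: F(s) = \frac{s \left(- 2 s^{5} - 3\right)}{3}; value = - \frac{1468}{3}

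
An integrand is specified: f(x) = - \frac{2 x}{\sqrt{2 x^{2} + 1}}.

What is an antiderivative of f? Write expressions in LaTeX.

An antiderivative is F(x) = - \sqrt{2 x^{2} + 1}.

The substitution u = 2 x^{2} + 1 works: f is exactly (dF/du)*(du/dx) for that inner function.
Check: d/dx[- \sqrt{2 x^{2} + 1}] = - \frac{2 x}{\sqrt{2 x^{2} + 1}} = f(x).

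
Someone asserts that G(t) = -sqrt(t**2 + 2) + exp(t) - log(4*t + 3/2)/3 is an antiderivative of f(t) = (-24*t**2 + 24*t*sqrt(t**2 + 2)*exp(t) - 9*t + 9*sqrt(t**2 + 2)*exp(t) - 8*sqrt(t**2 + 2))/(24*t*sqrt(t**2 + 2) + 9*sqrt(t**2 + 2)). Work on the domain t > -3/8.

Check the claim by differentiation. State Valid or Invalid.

d/dt[G] = (-24*t**2 + 24*t*sqrt(t**2 + 2)*exp(t) - 9*t + 9*sqrt(t**2 + 2)*exp(t) - 8*sqrt(t**2 + 2))/(24*t*sqrt(t**2 + 2) + 9*sqrt(t**2 + 2))
This equals f(t) exactly, so the claim holds.

Valid: G'(t) = f(t).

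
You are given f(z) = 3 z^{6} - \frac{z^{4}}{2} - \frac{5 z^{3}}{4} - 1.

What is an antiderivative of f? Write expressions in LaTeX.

The integrand splits into summands that can be handled one at a time.
Check: d/dz[\frac{3 z^{7}}{7} - \frac{z^{5}}{10} - \frac{5 z^{4}}{16} - z] = 3 z^{6} - \frac{z^{4}}{2} - \frac{5 z^{3}}{4} - 1 = f(z).

An antiderivative is F(z) = \frac{3 z^{7}}{7} - \frac{z^{5}}{10} - \frac{5 z^{4}}{16} - z.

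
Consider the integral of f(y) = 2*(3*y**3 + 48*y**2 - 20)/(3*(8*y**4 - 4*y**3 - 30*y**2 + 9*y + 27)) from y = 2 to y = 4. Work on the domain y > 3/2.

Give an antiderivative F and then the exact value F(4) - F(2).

Antiderivative: F(y) = (886*y*log(y - 3/2) + 576*y*log(y + 1) - 1246*y*log(y + 3/2) - 1329*log(y - 3/2) - 864*log(y + 1) + 1869*log(y + 3/2) - 942)/(864*y - 1296); value = -623*log(11/2)/432 - 2*log(3)/3 + 443*log(2)/432 + 443*log(5/2)/432 + 2*log(5)/3 + 157/90 + 623*log(7/2)/432

The denominator factors as 3*(y + 1)*(2*y - 3)**2*(2*y + 3); partial fractions split f into directly integrable pieces: -623/(216*(2*y + 3)) + 443/(216*(2*y - 3)) + 157/(36*(2*y - 3)**2) + 2/(3*(y + 1)).
F(y) = (886*y*log(y - 3/2) + 576*y*log(y + 1) - 1246*y*log(y + 3/2) - 1329*log(y - 3/2) - 864*log(y + 1) + 1869*log(y + 3/2) - 942)/(864*y - 1296) is an antiderivative of f.
Check: d/dy[(886*y*log(y - 3/2) + 576*y*log(y + 1) - 1246*y*log(y + 3/2) - 1329*log(y - 3/2) - 864*log(y + 1) + 1869*log(y + 3/2) - 942)/(864*y - 1296)] = (6*y**3 + 96*y**2 - 40)/(24*y**4 - 12*y**3 - 90*y**2 + 27*y + 81), which equals f(y).
F(4) = -623*log(11/2)/432 - 157/360 + 443*log(5/2)/432 + 2*log(5)/3; F(2) = -157/72 - 623*log(7/2)/432 - 443*log(2)/432 + 2*log(3)/3.
Integral = F(4) - F(2) = -623*log(11/2)/432 - 2*log(3)/3 + 443*log(2)/432 + 443*log(5/2)/432 + 2*log(5)/3 + 157/90 + 623*log(7/2)/432.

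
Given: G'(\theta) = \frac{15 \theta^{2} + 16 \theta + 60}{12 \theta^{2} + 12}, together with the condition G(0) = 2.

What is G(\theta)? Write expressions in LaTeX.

For G(\theta) to be correct, d/d\theta[G] must agree with the stated G'(\theta) identically.
A general antiderivative is \frac{5 \theta}{4} + \frac{2 \log{\left(\theta^{2} + 1 \right)}}{3} + \frac{15 \operatorname{atan}{\left(\theta \right)}}{4} + C.
The condition gives C = 2 - (0) = 2.
So G(\theta) = \frac{15 \theta + 8 \log{\left(\theta^{2} + 1 \right)} + 45 \operatorname{atan}{\left(\theta \right)} + 24}{12}.
Check: d/d\theta[\frac{15 \theta + 8 \log{\left(\theta^{2} + 1 \right)} + 45 \operatorname{atan}{\left(\theta \right)} + 24}{12}] = \frac{15 \theta^{2} + 16 \theta + 60}{12 \theta^{2} + 12} = G'(\theta).

G(\theta) = \frac{15 \theta + 8 \log{\left(\theta^{2} + 1 \right)} + 45 \operatorname{atan}{\left(\theta \right)} + 24}{12}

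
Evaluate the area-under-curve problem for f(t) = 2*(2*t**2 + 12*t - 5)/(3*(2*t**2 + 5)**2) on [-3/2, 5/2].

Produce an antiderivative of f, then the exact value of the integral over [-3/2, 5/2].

Antiderivative: F(t) = -2*(t + 3)/(3*(2*t**2 + 5)); value = -208/1995

Recognize the product-rule pattern: f = u'v + uv' with u = 1/(2*t**2 + 5), v = -2*t/3 - 2, so integration by parts undoes it.
F(t) = -2*(t + 3)/(3*(2*t**2 + 5)) is an antiderivative of f.
Check: d/dt[-2*(t + 3)/(3*(2*t**2 + 5))] = (4*t**2 + 24*t - 10)/(12*t**4 + 60*t**2 + 75), which equals f(t).
F(5/2) = -22/105; F(-3/2) = -2/19.
Integral = F(5/2) - F(-3/2) = -208/1995.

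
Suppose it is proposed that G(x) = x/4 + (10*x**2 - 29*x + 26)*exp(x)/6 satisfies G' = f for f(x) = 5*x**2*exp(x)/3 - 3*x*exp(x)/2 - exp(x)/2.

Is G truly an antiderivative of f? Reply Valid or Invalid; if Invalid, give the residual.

d/dx[G] = 5*x**2*exp(x)/3 - 3*x*exp(x)/2 - exp(x)/2 + 1/4
d/dx[G] - f(x) = 1/4 != 0.

Invalid: d/dx[G] - f = 1/4, which is not 0.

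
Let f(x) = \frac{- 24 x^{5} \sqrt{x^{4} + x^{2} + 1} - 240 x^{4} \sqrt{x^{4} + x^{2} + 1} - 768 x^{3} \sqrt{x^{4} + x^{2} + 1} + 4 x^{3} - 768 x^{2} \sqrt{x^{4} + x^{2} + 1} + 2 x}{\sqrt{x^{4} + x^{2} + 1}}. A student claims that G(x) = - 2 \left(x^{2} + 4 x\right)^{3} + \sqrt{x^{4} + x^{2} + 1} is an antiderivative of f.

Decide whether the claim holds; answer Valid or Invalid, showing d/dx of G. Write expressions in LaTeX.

Invalid: d/dx[G] - f = \frac{12 x^{5} \sqrt{x^{4} + x^{2} + 1} + 120 x^{4} \sqrt{x^{4} + x^{2} + 1} + 384 x^{3} \sqrt{x^{4} + x^{2} + 1} - 2 x^{3} + 384 x^{2} \sqrt{x^{4} + x^{2} + 1} - x}{\sqrt{x^{4} + x^{2} + 1}}, which is not 0.

d/dx[G] = \frac{- 12 x^{5} \sqrt{x^{4} + x^{2} + 1} - 120 x^{4} \sqrt{x^{4} + x^{2} + 1} - 384 x^{3} \sqrt{x^{4} + x^{2} + 1} + 2 x^{3} - 384 x^{2} \sqrt{x^{4} + x^{2} + 1} + x}{\sqrt{x^{4} + x^{2} + 1}}
d/dx[G] - f(x) = \frac{12 x^{5} \sqrt{x^{4} + x^{2} + 1} + 120 x^{4} \sqrt{x^{4} + x^{2} + 1} + 384 x^{3} \sqrt{x^{4} + x^{2} + 1} - 2 x^{3} + 384 x^{2} \sqrt{x^{4} + x^{2} + 1} - x}{\sqrt{x^{4} + x^{2} + 1}} != 0.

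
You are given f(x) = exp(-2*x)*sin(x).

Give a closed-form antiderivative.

An antiderivative is F(x) = (-2*sin(x) - cos(x))*exp(-2*x)/5.

An antiderivative F(x) passes only if d/dx[F] lands on f(x) exactly.
Check: d/dx[(-2*sin(x) - cos(x))*exp(-2*x)/5] = exp(-2*x)*sin(x) = f(x).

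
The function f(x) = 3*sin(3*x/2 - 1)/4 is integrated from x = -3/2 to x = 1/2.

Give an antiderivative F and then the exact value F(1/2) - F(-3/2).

Antiderivative: F(x) = -cos(3*x/2 - 1)/2; value = cos(13/4)/2 - cos(1/4)/2

Whatever form F(x) takes, F'(x) = f(x) is non-negotiable.
F(x) = -cos(3*x/2 - 1)/2 is an antiderivative of f.
Check: d/dx[-cos(3*x/2 - 1)/2] = 3*sin(3*x/2 - 1)/4 = f(x).
F(1/2) = -cos(1/4)/2; F(-3/2) = -cos(13/4)/2.
Integral = F(1/2) - F(-3/2) = cos(13/4)/2 - cos(1/4)/2.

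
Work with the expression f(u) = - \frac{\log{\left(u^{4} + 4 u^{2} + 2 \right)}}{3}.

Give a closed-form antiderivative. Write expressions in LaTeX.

Recover f(u) by differentiating a candidate F(u); any mismatch rules it out.
Check: d/du[- \frac{u \log{\left(u^{4} + 4 u^{2} + 2 \right)}}{3} + \frac{4 u}{3} - \frac{2 \sqrt{2 - \sqrt{2}} \operatorname{atan}{\left(\frac{u}{\sqrt{2 - \sqrt{2}}} \right)}}{3} - \frac{2 \sqrt{\sqrt{2} + 2} \operatorname{atan}{\left(\frac{u}{\sqrt{\sqrt{2} + 2}} \right)}}{3}] = - \frac{\log{\left(u^{4} + 4 u^{2} + 2 \right)}}{3} = f(u).

An antiderivative is F(u) = - \frac{u \log{\left(u^{4} + 4 u^{2} + 2 \right)}}{3} + \frac{4 u}{3} - \frac{2 \sqrt{2 - \sqrt{2}} \operatorname{atan}{\left(\frac{u}{\sqrt{2 - \sqrt{2}}} \right)}}{3} - \frac{2 \sqrt{\sqrt{2} + 2} \operatorname{atan}{\left(\frac{u}{\sqrt{\sqrt{2} + 2}} \right)}}{3}.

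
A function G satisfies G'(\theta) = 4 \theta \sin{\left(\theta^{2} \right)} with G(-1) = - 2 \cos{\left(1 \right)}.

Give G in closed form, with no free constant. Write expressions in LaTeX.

Since d/d\theta undoes antidifferentiation here, G(\theta) must give back the stated G'(\theta).
A general antiderivative is - 2 \cos{\left(\theta^{2} \right)} + C.
The condition gives C = - 2 \cos{\left(1 \right)} - (- 2 \cos{\left(1 \right)}) = 0.
So G(\theta) = - 2 \cos{\left(\theta^{2} \right)}.
Check: d/d\theta[- 2 \cos{\left(\theta^{2} \right)}] = 4 \theta \sin{\left(\theta^{2} \right)} = G'(\theta).

G(\theta) = - 2 \cos{\left(\theta^{2} \right)}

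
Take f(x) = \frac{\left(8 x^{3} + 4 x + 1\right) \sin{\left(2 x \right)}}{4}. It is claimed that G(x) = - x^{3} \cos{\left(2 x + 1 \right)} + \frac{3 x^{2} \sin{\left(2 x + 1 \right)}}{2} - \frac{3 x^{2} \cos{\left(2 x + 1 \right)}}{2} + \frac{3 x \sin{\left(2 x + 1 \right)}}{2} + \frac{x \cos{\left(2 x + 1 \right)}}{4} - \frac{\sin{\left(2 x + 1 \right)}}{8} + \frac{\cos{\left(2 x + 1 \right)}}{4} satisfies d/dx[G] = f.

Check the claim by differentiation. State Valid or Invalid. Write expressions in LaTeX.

d/dx[G] = 2 x^{3} \sin{\left(2 x + 1 \right)} + 3 x^{2} \sin{\left(2 x + 1 \right)} + \frac{5 x \sin{\left(2 x + 1 \right)}}{2} + \sin{\left(2 x + 1 \right)}
d/dx[G] - f(x) = - 2 x^{3} \sin{\left(2 x \right)} + 2 x^{3} \sin{\left(2 x + 1 \right)} + 3 x^{2} \sin{\left(2 x + 1 \right)} - x \sin{\left(2 x \right)} + \frac{5 x \sin{\left(2 x + 1 \right)}}{2} - \frac{\sin{\left(2 x \right)}}{4} + \sin{\left(2 x + 1 \right)} != 0.

Invalid: d/dx[G] - f = - 2 x^{3} \sin{\left(2 x \right)} + 2 x^{3} \sin{\left(2 x + 1 \right)} + 3 x^{2} \sin{\left(2 x + 1 \right)} - x \sin{\left(2 x \right)} + \frac{5 x \sin{\left(2 x + 1 \right)}}{2} - \frac{\sin{\left(2 x \right)}}{4} + \sin{\left(2 x + 1 \right)}, which is not 0.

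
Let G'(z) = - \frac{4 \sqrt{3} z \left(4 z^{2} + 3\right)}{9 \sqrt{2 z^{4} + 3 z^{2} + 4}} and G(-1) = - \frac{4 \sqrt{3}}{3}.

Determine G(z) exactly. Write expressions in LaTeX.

G'(z) matches the chain-rule pattern g'(h)*h' with inner function h(z) = \frac{2 z^{4}}{3} + z^{2} + \frac{4}{3}; substituting u = h(z) collapses the integral.
A general antiderivative is - \frac{4 \sqrt{\frac{2 z^{4}}{3} + z^{2} + \frac{4}{3}}}{3} + C.
The condition gives C = - \frac{4 \sqrt{3}}{3} - (- \frac{4 \sqrt{3}}{3}) = 0.
So G(z) = - \frac{4 \sqrt{\frac{2 z^{4}}{3} + z^{2} + \frac{4}{3}}}{3}.
Check: d/dz[- \frac{4 \sqrt{\frac{2 z^{4}}{3} + z^{2} + \frac{4}{3}}}{3}] = \frac{- 16 \sqrt{3} z^{3} - 12 \sqrt{3} z}{9 \sqrt{2 z^{4} + 3 z^{2} + 4}}, which equals G'(z).

G(z) = - \frac{4 \sqrt{\frac{2 z^{4}}{3} + z^{2} + \frac{4}{3}}}{3}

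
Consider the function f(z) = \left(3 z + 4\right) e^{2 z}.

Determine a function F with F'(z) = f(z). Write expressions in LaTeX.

f has the shape u'v + uv' for u = \frac{3 z}{2} + \frac{5}{4} and v = e^{2 z} — it is the derivative of the product u*v.
Check: d/dz[\frac{3 z e^{2 z}}{2} + \frac{5 e^{2 z}}{4}] = 3 z e^{2 z} + 4 e^{2 z}, which equals f(z).

An antiderivative is F(z) = \frac{3 z e^{2 z}}{2} + \frac{5 e^{2 z}}{4}.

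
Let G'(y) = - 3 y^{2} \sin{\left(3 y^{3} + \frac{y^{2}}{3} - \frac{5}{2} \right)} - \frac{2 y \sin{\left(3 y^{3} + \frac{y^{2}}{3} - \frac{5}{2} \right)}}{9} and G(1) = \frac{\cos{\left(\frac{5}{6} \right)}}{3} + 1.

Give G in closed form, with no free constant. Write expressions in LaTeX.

G(y) = \frac{\cos{\left(3 y^{3} + \frac{y^{2}}{3} - \frac{5}{2} \right)}}{3} + 1

The substitution u = 3 y^{3} + \frac{y^{2}}{3} - \frac{5}{2} works: G'(y) is exactly (dG/du)*(du/dy) for that inner function.
A general antiderivative is \frac{\cos{\left(3 y^{3} + \frac{y^{2}}{3} - \frac{5}{2} \right)}}{3} + C.
The condition gives C = \frac{\cos{\left(\frac{5}{6} \right)}}{3} + 1 - (\frac{\cos{\left(\frac{5}{6} \right)}}{3}) = 1.
So G(y) = \frac{\cos{\left(3 y^{3} + \frac{y^{2}}{3} - \frac{5}{2} \right)}}{3} + 1.
Check: d/dy[\frac{\cos{\left(3 y^{3} + \frac{y^{2}}{3} - \frac{5}{2} \right)}}{3} + 1] = - 3 y^{2} \sin{\left(3 y^{3} + \frac{y^{2}}{3} - \frac{5}{2} \right)} - \frac{2 y \sin{\left(3 y^{3} + \frac{y^{2}}{3} - \frac{5}{2} \right)}}{9} = G'(y).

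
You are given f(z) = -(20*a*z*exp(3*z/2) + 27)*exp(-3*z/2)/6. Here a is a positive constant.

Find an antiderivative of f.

An antiderivative F(z) passes only if d/dz[F] lands on f(z) exactly.
Check: d/dz[(-5*a*z**2*exp(3*z/2) + 9)*exp(-3*z/2)/3] = (-20*a*z*exp(3*z/2) - 27)*exp(-3*z/2)/6, which equals f(z).

An antiderivative is F(z) = (-5*a*z**2*exp(3*z/2) + 9)*exp(-3*z/2)/3.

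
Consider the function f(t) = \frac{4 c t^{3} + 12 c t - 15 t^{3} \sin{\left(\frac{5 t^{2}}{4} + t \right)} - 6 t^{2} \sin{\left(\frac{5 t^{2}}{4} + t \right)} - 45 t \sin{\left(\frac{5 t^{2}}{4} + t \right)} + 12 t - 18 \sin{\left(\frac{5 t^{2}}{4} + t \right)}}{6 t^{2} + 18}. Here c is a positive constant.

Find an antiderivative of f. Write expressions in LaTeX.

An antiderivative is F(t) = \frac{c t^{2}}{3} + \log{\left(2 t^{2} + 6 \right)} + \cos{\left(\frac{5 t^{2}}{4} + t \right)}.

Any candidate F(t) must reproduce f(t) exactly when differentiated.
Check: d/dt[\frac{c t^{2}}{3} + \log{\left(2 t^{2} + 6 \right)} + \cos{\left(\frac{5 t^{2}}{4} + t \right)}] = \frac{4 c t^{3} + 12 c t - 15 t^{3} \sin{\left(\frac{5 t^{2}}{4} + t \right)} - 6 t^{2} \sin{\left(\frac{5 t^{2}}{4} + t \right)} - 45 t \sin{\left(\frac{5 t^{2}}{4} + t \right)} + 12 t - 18 \sin{\left(\frac{5 t^{2}}{4} + t \right)}}{6 t^{2} + 18} = f(t).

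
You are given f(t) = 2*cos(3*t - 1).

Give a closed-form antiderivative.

An antiderivative is F(t) = 2*sin(3*t - 1)/3.

Differentiate the proposed F(t) back; it has to land on f(t) exactly.
Check: d/dt[2*sin(3*t - 1)/3] = 2*cos(3*t - 1) = f(t).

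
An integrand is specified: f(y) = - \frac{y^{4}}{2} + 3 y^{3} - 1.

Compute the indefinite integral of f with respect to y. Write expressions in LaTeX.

Integrate term by term and add the pieces.
Check: d/dy[- \frac{y^{5}}{10} + \frac{3 y^{4}}{4} - y] = - \frac{y^{4}}{2} + 3 y^{3} - 1 = f(y).

F(y) = - \frac{y^{5}}{10} + \frac{3 y^{4}}{4} - y + C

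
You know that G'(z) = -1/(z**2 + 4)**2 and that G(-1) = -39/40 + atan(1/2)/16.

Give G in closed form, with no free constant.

G(z) = -z/(8*z**2 + 32) - atan(z/2)/16 - 1

Check a candidate G(z) by differentiating: d/dz[G] must match the given G'(z).
A general antiderivative is -z/(8*z**2 + 32) - atan(z/2)/16 + C.
The condition gives C = -39/40 + atan(1/2)/16 - (1/40 + atan(1/2)/16) = -1.
So G(z) = -z/(8*z**2 + 32) - atan(z/2)/16 - 1.
Check: d/dz[-z/(8*z**2 + 32) - atan(z/2)/16 - 1] = -1/(z**4 + 8*z**2 + 16), which equals G'(z).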